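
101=101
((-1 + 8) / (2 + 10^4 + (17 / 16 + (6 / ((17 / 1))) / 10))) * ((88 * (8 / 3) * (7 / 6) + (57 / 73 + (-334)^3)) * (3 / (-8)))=4161505674310 / 425617521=9777.57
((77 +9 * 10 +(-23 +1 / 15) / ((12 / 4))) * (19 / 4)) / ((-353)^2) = 136249 / 22429620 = 0.01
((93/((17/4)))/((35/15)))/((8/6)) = 837/119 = 7.03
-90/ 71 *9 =-810/ 71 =-11.41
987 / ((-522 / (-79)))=25991 / 174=149.37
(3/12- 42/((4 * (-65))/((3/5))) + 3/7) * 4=3.10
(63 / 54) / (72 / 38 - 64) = -133 / 7080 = -0.02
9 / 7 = 1.29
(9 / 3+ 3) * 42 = 252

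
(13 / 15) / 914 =13 / 13710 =0.00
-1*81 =-81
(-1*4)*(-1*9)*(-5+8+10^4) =360108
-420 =-420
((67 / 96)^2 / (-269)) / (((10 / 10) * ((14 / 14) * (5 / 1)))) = -4489 / 12395520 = -0.00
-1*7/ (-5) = 7/ 5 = 1.40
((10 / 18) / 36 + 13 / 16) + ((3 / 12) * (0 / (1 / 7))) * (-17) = 1073 / 1296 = 0.83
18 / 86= 9 / 43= 0.21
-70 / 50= -7 / 5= -1.40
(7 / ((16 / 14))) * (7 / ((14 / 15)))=735 / 16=45.94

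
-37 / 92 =-0.40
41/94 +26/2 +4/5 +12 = 12331/470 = 26.24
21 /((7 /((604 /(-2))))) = -906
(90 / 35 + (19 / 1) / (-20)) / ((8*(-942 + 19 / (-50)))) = -1135 / 5277328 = -0.00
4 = 4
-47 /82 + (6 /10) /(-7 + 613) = -0.57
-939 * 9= -8451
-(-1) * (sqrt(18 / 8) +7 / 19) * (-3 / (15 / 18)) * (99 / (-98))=63261 / 9310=6.79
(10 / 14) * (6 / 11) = 30 / 77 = 0.39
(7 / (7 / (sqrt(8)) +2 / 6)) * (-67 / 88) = 1407 / 4763 - 29547 * sqrt(2) / 19052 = -1.90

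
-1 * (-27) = 27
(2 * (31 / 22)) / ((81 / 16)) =496 / 891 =0.56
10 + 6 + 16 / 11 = 192 / 11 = 17.45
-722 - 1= -723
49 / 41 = 1.20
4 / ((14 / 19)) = 38 / 7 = 5.43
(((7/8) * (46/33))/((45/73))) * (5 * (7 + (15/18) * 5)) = 787451/7128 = 110.47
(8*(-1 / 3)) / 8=-1 / 3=-0.33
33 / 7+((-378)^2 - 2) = 1000207 / 7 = 142886.71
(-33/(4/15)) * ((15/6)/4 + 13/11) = -7155/32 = -223.59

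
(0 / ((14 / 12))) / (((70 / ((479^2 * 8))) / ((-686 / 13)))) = 0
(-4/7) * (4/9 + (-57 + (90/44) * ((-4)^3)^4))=-13589522564/693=-19609700.67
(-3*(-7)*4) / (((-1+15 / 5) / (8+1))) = 378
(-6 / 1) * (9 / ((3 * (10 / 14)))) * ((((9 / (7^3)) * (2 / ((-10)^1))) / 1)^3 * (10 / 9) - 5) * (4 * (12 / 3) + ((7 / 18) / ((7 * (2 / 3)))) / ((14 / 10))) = 20413881596739 / 10088401750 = 2023.50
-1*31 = -31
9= 9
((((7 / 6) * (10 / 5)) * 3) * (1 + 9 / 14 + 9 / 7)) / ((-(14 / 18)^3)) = -29889 / 686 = -43.57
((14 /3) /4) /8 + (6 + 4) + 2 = 583 /48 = 12.15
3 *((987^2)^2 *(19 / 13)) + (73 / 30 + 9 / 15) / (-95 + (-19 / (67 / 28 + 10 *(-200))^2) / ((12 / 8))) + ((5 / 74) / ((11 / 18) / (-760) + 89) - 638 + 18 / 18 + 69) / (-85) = 369357901213985632401573332491136291 / 88766128709229318786010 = 4161022977851.04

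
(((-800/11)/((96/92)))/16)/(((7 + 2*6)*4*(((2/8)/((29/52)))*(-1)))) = 16675/130416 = 0.13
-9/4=-2.25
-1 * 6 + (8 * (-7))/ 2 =-34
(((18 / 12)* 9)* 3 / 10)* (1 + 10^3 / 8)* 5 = 5103 / 2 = 2551.50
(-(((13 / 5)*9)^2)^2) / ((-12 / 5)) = 62462907 / 500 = 124925.81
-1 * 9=-9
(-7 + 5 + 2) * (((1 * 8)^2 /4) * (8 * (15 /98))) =0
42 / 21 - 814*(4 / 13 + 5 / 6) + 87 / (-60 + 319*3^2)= -926.76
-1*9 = -9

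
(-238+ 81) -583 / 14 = -2781 / 14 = -198.64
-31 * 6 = -186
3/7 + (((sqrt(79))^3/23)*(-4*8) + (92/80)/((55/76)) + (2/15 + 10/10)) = 18197/5775 - 2528*sqrt(79)/23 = -973.78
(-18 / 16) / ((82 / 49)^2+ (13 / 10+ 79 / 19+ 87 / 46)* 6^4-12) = -47215665 / 399354816704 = -0.00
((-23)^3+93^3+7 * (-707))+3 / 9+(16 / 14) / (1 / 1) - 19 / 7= 16532035 / 21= 787239.76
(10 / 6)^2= 25 / 9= 2.78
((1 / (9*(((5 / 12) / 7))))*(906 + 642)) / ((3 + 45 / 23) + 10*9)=1978 / 65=30.43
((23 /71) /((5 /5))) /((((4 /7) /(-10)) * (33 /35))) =-28175 /4686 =-6.01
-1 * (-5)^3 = 125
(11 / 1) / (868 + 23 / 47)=517 / 40819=0.01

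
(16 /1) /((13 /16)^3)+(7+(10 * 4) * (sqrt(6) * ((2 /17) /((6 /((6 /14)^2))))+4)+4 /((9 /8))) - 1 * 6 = 120 * sqrt(6) /833+3843581 /19773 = 194.74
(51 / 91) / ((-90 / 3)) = -17 / 910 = -0.02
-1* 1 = -1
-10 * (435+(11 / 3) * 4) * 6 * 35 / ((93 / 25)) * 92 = -2171890000 / 93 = -23353655.91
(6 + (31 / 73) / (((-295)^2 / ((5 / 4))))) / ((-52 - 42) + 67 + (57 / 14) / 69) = -4909468151 / 22044302750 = -0.22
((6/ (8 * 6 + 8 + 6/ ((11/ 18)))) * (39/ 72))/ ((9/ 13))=1859/ 26064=0.07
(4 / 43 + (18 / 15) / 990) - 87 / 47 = -2929204 / 1667325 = -1.76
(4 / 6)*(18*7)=84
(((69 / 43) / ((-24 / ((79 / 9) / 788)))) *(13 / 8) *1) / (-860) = 23621 / 16784778240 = 0.00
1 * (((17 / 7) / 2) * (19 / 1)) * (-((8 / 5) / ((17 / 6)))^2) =-21888 / 2975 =-7.36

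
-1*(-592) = 592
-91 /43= -2.12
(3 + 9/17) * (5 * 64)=19200/17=1129.41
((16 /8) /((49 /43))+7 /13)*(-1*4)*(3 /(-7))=17532 /4459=3.93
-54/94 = -27/47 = -0.57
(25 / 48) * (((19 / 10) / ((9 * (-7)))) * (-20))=475 / 1512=0.31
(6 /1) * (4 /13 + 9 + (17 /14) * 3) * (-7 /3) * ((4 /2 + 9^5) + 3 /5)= -695923106 /65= -10706509.32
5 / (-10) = -1 / 2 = -0.50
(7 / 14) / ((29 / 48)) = 24 / 29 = 0.83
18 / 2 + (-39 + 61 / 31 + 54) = 805 / 31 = 25.97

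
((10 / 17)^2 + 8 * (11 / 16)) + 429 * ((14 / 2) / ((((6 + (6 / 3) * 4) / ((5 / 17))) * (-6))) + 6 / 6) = 490527 / 1156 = 424.33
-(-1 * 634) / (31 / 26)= 16484 / 31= 531.74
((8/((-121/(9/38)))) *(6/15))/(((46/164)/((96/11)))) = -0.19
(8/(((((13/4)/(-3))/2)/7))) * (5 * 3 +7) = -29568/13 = -2274.46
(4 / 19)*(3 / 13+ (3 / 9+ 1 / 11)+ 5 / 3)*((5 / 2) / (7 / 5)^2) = 83000 / 133133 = 0.62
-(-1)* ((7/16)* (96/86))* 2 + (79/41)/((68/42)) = 129885/59942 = 2.17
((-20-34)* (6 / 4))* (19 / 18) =-171 / 2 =-85.50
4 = 4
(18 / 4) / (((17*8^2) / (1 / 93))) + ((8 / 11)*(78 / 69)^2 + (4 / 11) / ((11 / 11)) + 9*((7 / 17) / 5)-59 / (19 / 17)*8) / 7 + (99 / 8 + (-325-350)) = -17148851318581 / 23730008960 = -722.67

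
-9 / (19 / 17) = -153 / 19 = -8.05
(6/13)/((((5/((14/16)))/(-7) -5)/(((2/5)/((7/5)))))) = -28/1235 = -0.02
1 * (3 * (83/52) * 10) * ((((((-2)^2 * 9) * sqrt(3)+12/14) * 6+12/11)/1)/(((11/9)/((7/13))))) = 2689200/20449+8470980 * sqrt(3)/1859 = 8024.01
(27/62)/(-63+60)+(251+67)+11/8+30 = 86609/248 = 349.23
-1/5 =-0.20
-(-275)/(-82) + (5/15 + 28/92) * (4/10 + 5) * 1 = 847/9430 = 0.09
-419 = -419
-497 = -497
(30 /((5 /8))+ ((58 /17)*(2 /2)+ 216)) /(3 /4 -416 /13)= -18184 /2125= -8.56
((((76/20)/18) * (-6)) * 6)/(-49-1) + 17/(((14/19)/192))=3876133/875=4429.87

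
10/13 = 0.77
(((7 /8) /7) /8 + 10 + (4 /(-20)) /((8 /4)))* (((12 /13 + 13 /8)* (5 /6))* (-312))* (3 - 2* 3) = 2522535 /128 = 19707.30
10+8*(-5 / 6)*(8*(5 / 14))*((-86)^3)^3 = 102930966924665446610 / 21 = 4901474615460259362.38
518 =518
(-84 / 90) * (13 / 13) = -14 / 15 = -0.93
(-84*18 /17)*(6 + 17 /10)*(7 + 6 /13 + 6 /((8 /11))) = -11889801 /1105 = -10760.00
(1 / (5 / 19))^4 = 130321 / 625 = 208.51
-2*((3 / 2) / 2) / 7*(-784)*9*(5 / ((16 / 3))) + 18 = 2871 / 2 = 1435.50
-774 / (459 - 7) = -387 / 226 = -1.71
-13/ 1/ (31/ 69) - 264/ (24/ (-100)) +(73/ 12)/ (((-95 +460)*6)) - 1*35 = 11562511/ 11160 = 1036.07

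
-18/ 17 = -1.06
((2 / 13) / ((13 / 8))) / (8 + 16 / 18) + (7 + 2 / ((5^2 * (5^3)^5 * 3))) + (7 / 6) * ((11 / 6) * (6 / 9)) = 58740386962896709 / 6962585449218750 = 8.44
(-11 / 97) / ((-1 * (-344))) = -0.00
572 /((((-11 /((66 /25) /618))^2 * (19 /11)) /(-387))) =-0.02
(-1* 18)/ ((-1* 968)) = 9/ 484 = 0.02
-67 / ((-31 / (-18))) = -1206 / 31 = -38.90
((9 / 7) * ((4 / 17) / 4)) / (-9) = -1 / 119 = -0.01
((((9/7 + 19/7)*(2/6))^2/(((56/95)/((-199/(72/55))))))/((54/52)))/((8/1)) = -13517075/244944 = -55.18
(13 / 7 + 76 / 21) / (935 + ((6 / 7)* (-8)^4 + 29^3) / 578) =66470 / 11934927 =0.01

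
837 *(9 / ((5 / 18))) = 135594 / 5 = 27118.80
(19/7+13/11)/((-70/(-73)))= 2190/539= 4.06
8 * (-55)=-440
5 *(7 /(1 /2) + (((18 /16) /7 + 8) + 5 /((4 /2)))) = 6905 /56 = 123.30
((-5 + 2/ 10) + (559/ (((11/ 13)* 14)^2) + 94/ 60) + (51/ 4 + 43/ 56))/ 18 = 10151363/ 12806640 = 0.79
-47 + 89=42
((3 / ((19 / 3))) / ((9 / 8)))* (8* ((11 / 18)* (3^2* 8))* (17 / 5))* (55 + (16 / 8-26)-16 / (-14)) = 2154240 / 133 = 16197.29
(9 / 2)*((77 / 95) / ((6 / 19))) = 231 / 20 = 11.55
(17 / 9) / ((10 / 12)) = 34 / 15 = 2.27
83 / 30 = 2.77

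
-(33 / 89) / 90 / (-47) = 11 / 125490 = 0.00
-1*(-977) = 977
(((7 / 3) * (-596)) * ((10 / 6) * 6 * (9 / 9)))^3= -72616096448000 / 27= -2689485053629.63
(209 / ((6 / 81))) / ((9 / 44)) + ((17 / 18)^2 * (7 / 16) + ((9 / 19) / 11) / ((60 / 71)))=74728350403 / 5417280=13794.44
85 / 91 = 0.93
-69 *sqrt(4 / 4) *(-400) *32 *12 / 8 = 1324800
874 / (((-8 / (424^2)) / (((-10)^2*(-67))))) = 131591537600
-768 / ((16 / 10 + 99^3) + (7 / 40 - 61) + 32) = -10240 / 12936957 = -0.00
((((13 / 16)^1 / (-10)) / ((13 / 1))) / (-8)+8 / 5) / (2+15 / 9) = 6147 / 14080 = 0.44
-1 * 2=-2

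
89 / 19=4.68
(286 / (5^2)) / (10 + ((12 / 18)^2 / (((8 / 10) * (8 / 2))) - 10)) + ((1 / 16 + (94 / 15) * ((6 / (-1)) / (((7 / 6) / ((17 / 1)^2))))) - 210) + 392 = -126694773 / 14000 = -9049.63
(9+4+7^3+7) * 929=337227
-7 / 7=-1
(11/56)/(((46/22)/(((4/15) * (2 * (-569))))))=-68849/2415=-28.51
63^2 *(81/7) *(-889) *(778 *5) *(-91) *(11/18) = 8832446437815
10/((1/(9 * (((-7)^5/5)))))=-302526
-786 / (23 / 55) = -43230 / 23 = -1879.57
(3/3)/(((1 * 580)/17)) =17/580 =0.03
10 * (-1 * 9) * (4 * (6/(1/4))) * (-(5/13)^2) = 216000/169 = 1278.11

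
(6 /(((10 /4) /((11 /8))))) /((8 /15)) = 99 /16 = 6.19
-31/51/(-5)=31/255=0.12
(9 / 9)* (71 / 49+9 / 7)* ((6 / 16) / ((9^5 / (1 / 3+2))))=67 / 1653372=0.00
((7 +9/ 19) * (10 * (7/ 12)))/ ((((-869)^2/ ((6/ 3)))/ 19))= 4970/ 2265483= 0.00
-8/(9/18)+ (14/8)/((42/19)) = -365/24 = -15.21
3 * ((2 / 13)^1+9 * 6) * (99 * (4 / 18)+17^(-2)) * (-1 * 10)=-134302080 / 3757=-35747.16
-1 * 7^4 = -2401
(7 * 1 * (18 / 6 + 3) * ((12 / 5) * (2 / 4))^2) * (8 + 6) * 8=6773.76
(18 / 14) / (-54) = -0.02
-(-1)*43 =43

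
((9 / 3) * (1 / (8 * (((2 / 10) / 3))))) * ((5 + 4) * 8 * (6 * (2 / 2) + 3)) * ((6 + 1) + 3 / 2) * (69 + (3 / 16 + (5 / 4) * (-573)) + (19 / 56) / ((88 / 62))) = -98758143945 / 4928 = -20040207.78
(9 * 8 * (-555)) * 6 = -239760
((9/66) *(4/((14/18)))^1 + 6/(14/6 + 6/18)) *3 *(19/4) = 51813/1232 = 42.06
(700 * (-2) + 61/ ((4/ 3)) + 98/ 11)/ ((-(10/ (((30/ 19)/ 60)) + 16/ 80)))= 295975/ 83644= 3.54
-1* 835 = -835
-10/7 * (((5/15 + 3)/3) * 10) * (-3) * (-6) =-2000/7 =-285.71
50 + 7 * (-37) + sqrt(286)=-209 + sqrt(286)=-192.09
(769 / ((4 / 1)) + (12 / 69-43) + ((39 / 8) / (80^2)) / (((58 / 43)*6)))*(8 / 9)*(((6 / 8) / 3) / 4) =6803852819 / 819609600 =8.30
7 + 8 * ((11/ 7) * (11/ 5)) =1213/ 35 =34.66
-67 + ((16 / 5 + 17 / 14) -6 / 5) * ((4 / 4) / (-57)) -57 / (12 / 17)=-78633 / 532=-147.81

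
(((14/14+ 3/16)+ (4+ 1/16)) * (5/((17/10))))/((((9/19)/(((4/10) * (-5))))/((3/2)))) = -3325/34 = -97.79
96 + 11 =107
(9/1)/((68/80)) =180/17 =10.59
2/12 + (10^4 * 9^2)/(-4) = -202499.83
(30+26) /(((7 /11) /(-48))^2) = 2230272 /7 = 318610.29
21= 21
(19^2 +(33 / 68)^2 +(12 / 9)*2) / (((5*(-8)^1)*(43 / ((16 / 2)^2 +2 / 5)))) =-812736211 / 59649600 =-13.63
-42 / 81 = -14 / 27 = -0.52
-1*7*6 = -42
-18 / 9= -2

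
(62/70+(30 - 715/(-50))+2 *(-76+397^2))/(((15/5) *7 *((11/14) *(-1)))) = -2005253/105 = -19097.65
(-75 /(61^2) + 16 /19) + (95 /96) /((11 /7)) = 108380051 /74658144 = 1.45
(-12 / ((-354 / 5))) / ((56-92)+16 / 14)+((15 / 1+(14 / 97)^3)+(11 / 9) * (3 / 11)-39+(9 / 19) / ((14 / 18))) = -60443531041757 / 2621198681346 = -23.06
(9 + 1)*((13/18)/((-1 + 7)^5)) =65/69984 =0.00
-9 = -9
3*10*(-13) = -390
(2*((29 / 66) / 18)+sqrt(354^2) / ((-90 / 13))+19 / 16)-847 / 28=-1904293 / 23760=-80.15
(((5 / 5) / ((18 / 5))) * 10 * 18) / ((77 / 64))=3200 / 77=41.56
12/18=2/3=0.67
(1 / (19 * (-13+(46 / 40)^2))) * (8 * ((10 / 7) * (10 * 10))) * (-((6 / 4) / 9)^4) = 200000 / 50320683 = 0.00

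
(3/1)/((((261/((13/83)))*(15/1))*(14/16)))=104/758205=0.00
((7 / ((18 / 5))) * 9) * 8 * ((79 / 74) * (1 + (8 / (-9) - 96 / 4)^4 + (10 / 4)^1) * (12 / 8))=13922626285435 / 161838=86028165.73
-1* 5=-5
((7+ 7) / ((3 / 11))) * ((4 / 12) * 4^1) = 616 / 9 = 68.44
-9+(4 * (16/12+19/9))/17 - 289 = -45470/153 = -297.19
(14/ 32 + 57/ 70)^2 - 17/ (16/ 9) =-8.00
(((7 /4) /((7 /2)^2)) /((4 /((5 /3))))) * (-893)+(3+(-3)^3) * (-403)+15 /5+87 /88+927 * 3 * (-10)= -33609883 /1848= -18187.17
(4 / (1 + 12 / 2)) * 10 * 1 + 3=8.71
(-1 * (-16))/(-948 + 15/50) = -160/9477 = -0.02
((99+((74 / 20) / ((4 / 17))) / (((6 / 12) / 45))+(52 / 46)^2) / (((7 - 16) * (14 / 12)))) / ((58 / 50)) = -124.43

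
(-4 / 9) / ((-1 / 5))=20 / 9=2.22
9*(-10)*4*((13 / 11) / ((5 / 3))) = -2808 / 11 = -255.27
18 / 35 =0.51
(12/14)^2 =36/49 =0.73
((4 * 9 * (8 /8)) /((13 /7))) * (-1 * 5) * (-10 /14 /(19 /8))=7200 /247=29.15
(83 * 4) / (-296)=-1.12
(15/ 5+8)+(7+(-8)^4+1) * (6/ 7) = 3528.71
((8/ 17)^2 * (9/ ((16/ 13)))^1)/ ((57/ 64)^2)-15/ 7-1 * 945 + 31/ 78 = -53813766035/ 56963634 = -944.70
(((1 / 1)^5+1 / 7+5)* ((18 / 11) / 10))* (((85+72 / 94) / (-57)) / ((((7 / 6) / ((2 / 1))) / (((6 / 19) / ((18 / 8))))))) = -16639968 / 45726065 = -0.36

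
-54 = -54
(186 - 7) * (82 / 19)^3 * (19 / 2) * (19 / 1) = 2597233.47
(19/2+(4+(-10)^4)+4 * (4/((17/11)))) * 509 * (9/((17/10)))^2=143001187.86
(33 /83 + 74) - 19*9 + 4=-7686 /83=-92.60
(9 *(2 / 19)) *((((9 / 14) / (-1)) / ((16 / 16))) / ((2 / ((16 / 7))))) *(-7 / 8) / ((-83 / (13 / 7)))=-1053 / 77273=-0.01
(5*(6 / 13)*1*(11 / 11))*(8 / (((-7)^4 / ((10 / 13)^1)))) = 2400 / 405769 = 0.01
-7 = -7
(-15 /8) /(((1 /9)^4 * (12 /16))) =-32805 /2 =-16402.50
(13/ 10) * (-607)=-7891/ 10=-789.10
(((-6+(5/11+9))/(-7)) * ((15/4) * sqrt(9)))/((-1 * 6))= 285/308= 0.93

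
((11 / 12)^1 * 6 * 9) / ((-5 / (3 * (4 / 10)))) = -297 / 25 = -11.88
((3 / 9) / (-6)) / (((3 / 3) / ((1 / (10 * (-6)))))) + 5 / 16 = 677 / 2160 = 0.31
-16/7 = -2.29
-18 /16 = -9 /8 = -1.12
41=41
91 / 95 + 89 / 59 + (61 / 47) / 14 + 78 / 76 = 6611621 / 1844045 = 3.59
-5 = -5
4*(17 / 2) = 34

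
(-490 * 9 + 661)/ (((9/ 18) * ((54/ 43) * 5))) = -161207/ 135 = -1194.13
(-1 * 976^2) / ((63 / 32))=-30482432 / 63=-483848.13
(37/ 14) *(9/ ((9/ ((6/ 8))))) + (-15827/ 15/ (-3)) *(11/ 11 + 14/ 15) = 25777973/ 37800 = 681.96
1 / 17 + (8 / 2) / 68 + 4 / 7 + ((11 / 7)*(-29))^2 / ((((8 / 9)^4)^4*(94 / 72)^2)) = 259676569395554762363233 / 32371328763771748352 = 8021.81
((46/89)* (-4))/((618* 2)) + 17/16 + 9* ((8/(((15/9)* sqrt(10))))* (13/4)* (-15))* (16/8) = 466781/440016 - 2106* sqrt(10)/5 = -1330.89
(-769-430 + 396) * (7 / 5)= -5621 / 5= -1124.20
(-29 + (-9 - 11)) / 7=-7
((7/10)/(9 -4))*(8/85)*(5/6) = 14/1275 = 0.01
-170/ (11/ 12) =-2040/ 11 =-185.45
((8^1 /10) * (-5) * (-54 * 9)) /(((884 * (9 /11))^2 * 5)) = 363 /488410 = 0.00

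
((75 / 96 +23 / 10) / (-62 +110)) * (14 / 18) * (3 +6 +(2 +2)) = 44863 / 69120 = 0.65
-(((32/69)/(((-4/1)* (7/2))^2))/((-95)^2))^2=-64/931075207925625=-0.00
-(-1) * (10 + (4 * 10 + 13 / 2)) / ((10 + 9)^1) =113 / 38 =2.97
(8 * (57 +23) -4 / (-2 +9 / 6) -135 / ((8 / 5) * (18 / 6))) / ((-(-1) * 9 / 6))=1653 / 4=413.25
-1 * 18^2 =-324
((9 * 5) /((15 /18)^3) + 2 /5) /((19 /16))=31264 /475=65.82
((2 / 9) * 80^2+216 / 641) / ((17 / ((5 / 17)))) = 41033720 / 1667241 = 24.61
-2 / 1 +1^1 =-1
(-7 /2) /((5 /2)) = -7 /5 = -1.40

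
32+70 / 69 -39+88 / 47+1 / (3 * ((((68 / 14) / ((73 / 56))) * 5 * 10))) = -60443829 / 14701600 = -4.11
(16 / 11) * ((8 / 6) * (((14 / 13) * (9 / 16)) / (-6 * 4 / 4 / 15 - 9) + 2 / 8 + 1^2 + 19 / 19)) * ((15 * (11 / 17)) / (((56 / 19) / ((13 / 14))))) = 12.96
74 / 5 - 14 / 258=9511 / 645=14.75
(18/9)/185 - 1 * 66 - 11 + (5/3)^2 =-123562/1665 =-74.21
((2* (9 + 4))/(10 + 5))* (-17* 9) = -265.20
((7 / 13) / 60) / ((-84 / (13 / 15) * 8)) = -1 / 86400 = -0.00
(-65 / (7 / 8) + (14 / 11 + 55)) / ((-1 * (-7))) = -1387 / 539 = -2.57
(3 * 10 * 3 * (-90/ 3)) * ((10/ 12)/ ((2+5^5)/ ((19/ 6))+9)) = -14250/ 6311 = -2.26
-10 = -10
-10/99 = -0.10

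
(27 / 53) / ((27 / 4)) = 4 / 53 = 0.08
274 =274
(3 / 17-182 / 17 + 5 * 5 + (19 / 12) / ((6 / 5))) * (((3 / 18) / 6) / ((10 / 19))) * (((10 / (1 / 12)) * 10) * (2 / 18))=1836065 / 16524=111.12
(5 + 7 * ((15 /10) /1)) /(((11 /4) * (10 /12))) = 372 /55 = 6.76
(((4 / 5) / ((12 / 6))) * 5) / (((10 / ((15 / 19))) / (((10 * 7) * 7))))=1470 / 19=77.37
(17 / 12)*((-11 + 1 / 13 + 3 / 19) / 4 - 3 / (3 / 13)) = -263551 / 11856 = -22.23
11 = 11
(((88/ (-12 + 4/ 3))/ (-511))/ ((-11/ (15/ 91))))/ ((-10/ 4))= 9/ 93002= 0.00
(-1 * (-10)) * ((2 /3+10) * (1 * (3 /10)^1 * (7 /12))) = 56 /3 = 18.67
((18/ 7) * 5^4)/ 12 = 1875/ 14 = 133.93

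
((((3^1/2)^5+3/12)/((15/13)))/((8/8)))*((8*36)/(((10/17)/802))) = 66731613/25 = 2669264.52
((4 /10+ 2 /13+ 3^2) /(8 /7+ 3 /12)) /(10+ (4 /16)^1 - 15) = -23184 /16055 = -1.44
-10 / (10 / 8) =-8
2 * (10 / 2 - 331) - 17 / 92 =-60001 / 92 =-652.18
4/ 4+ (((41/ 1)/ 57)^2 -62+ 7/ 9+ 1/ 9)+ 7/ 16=-1025059/ 17328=-59.16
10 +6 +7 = 23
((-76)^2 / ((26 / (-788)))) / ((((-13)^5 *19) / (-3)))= -359328 / 4826809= -0.07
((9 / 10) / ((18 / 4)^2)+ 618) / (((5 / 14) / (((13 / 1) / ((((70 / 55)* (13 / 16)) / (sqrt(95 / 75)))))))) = 4894912* sqrt(285) / 3375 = 24484.63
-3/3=-1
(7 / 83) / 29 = 7 / 2407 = 0.00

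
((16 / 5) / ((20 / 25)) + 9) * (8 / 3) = 104 / 3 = 34.67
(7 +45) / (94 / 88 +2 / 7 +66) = 16016 / 20745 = 0.77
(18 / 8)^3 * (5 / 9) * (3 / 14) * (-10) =-6075 / 448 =-13.56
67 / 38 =1.76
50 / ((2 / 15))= 375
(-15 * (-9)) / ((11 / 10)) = 1350 / 11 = 122.73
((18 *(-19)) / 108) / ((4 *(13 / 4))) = -19 / 78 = -0.24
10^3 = 1000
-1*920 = -920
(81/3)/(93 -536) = -27/443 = -0.06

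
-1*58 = -58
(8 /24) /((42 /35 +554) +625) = 5 /17703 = 0.00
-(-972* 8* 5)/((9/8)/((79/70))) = 273024/7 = 39003.43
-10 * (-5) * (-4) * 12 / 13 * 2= -4800 / 13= -369.23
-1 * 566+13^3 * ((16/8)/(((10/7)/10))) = 30192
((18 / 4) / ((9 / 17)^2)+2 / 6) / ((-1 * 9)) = -295 / 162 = -1.82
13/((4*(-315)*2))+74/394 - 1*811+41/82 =-402273941/496440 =-810.32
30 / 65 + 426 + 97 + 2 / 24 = 81673 / 156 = 523.54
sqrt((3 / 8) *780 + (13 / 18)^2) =sqrt(94939) / 18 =17.12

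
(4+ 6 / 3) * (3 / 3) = 6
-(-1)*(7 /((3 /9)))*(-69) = -1449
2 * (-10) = -20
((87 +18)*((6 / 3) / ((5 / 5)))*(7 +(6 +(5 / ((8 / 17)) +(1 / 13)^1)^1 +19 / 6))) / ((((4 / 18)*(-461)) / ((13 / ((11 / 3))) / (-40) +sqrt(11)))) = -177.79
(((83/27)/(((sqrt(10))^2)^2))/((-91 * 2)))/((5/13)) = -83/189000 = -0.00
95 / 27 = 3.52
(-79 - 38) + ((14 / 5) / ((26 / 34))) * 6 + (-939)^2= 57305688 / 65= 881625.97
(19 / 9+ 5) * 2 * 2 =256 / 9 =28.44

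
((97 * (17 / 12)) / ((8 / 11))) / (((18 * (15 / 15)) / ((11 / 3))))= 199529 / 5184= 38.49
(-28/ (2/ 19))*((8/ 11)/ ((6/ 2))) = -2128/ 33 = -64.48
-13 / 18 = -0.72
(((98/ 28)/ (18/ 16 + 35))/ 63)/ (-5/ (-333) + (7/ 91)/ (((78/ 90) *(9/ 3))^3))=2113514/ 26650135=0.08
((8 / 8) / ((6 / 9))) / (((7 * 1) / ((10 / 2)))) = 15 / 14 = 1.07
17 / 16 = 1.06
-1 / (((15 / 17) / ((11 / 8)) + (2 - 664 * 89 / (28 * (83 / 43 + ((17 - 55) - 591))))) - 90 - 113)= 17647938 / 3476511791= 0.01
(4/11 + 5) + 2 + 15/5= 114/11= 10.36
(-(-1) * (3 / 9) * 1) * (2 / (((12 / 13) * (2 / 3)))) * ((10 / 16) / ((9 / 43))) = 2795 / 864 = 3.23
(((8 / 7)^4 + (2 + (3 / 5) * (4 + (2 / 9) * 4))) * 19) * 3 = 4543166 / 12005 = 378.44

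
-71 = -71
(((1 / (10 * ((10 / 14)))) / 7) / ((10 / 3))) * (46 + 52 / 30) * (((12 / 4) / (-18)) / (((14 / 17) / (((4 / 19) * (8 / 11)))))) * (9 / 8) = -9129 / 914375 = -0.01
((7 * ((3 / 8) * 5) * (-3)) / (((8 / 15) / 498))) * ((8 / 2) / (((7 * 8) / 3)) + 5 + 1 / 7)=-12605625 / 64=-196962.89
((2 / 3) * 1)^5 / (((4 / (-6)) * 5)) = -0.04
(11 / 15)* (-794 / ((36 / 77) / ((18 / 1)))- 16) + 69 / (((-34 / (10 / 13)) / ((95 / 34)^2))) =-5733184829 / 255476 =-22441.19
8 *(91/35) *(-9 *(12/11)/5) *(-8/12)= 7488/275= 27.23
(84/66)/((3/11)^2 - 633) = -77/38292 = -0.00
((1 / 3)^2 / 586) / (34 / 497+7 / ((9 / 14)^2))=4473 / 401197868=0.00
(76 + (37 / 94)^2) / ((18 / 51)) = 11439385 / 53016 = 215.77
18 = 18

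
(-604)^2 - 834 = 363982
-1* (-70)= 70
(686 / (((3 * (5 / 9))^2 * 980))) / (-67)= -63 / 16750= -0.00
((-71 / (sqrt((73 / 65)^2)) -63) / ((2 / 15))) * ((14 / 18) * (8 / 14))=-92140 / 219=-420.73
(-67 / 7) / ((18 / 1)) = -67 / 126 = -0.53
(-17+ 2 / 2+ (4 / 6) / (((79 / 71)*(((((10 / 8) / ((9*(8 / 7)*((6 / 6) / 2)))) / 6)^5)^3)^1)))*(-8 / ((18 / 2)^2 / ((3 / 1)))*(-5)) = 42263281436951080885042068174748577671866543488 / 61807548222097283935546875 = 683788350333579735102.67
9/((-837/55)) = -55/93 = -0.59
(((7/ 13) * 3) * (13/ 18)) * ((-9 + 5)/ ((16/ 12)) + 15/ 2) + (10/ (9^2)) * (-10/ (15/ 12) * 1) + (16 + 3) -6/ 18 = 7429/ 324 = 22.93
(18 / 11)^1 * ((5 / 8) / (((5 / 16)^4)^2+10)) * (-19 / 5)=-183609851904 / 472450699435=-0.39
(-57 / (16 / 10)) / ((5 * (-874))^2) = -3 / 1608160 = -0.00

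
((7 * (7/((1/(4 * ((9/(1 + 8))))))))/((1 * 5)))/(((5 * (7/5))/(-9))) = -252/5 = -50.40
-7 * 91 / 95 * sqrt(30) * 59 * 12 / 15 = -150332 * sqrt(30) / 475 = -1733.48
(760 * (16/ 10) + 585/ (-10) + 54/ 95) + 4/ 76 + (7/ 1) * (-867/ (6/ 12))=-2086177/ 190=-10979.88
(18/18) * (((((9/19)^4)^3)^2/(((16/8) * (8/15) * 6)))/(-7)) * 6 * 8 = -1196496646153087647950415/68582681033451855448028133890894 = -0.00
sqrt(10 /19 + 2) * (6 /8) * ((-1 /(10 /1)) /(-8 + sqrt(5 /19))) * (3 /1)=9 * sqrt(15) /12110 + 36 * sqrt(57) /6055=0.05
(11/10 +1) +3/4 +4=137/20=6.85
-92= -92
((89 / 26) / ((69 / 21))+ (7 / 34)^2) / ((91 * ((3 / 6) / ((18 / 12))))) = 160605 / 4493372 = 0.04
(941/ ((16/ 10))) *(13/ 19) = 61165/ 152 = 402.40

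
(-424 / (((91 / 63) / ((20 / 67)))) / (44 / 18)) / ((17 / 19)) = -6525360 / 162877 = -40.06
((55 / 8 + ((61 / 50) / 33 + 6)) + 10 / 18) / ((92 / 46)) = 266657 / 39600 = 6.73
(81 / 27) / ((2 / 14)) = 21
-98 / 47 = -2.09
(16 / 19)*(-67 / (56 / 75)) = -10050 / 133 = -75.56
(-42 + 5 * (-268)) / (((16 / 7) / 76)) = -91903 / 2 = -45951.50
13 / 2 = 6.50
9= 9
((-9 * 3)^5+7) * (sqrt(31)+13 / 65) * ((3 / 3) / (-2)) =1434890+7174450 * sqrt(31) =41380537.03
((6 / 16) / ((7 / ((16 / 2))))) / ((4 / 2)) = 3 / 14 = 0.21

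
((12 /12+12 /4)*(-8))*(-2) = 64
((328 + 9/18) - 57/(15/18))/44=2601/440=5.91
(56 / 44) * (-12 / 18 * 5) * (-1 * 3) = 140 / 11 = 12.73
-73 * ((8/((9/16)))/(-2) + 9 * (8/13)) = 13432/117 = 114.80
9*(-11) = -99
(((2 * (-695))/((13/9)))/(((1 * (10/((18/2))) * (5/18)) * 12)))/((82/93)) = -3141261/10660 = -294.68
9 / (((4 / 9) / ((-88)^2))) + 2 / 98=7683985 / 49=156816.02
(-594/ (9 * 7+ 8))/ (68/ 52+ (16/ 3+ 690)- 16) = -23166/ 1884695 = -0.01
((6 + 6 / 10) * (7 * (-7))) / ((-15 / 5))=107.80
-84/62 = -42/31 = -1.35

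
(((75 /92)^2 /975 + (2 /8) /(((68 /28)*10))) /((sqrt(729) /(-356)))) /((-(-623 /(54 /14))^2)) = 2771631 /499643346020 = 0.00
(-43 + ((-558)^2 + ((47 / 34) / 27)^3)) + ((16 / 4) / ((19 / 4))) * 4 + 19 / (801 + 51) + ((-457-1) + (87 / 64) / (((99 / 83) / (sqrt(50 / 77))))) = 12035 * sqrt(154) / 162624 + 324424589924082565 / 1043614232568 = 310867.31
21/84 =1/4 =0.25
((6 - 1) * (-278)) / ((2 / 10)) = -6950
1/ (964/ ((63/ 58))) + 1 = 1.00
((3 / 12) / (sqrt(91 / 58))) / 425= sqrt(5278) / 154700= 0.00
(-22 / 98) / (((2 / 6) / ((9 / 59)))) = -297 / 2891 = -0.10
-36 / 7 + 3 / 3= -29 / 7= -4.14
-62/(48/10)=-155/12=-12.92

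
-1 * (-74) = 74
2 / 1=2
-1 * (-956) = 956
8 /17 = 0.47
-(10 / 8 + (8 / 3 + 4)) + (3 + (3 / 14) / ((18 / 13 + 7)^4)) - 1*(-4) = -10868664299 / 11857285524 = -0.92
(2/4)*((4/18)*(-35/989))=-35/8901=-0.00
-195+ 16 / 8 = -193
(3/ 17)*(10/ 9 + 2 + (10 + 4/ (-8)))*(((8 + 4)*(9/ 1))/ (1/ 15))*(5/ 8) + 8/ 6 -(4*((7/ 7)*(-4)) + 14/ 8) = 231427/ 102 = 2268.89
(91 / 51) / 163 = 91 / 8313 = 0.01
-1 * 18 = -18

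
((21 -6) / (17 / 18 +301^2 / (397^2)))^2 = 97.48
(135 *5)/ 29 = 23.28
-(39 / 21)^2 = -169 / 49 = -3.45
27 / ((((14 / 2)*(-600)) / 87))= -783 / 1400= -0.56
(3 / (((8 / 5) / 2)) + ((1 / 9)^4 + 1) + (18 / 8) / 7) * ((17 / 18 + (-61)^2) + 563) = 35930159005 / 1653372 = 21731.44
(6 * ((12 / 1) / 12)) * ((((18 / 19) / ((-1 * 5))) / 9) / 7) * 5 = -12 / 133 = -0.09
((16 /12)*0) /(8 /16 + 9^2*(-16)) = 0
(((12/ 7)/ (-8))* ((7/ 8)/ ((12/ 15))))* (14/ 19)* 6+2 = 0.96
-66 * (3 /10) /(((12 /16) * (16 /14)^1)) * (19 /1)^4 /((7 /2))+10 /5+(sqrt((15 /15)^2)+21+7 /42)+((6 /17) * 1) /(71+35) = -860094.43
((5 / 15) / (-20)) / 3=-1 / 180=-0.01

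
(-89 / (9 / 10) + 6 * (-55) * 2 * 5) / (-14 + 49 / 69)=100510 / 393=255.75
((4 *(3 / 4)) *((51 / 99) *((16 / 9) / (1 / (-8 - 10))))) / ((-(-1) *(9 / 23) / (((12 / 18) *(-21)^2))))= -1226176 / 33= -37156.85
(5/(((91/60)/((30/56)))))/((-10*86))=-225/109564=-0.00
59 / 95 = 0.62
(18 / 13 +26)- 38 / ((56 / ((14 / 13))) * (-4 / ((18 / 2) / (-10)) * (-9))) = 27.40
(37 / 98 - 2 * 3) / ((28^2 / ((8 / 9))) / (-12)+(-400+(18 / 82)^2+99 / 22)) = 926231 / 77254184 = 0.01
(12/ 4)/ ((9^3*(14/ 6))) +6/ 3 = 1135/ 567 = 2.00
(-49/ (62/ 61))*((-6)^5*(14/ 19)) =162697248/ 589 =276226.23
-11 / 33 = -1 / 3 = -0.33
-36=-36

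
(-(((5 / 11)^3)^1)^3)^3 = -0.00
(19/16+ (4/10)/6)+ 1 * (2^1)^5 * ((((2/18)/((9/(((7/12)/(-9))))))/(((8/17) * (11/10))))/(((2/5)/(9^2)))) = -208201/23760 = -8.76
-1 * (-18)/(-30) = -0.60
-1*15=-15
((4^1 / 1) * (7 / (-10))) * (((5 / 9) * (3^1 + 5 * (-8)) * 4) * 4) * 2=1841.78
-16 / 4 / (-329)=0.01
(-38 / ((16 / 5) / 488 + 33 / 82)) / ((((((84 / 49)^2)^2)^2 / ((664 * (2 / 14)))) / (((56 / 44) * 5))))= -568420475841925 / 755954850816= -751.92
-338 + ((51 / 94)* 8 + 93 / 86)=-1344281 / 4042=-332.58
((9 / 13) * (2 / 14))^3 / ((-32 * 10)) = -729 / 241142720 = -0.00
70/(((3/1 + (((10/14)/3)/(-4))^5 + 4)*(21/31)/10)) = 4321523404800/29274832843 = 147.62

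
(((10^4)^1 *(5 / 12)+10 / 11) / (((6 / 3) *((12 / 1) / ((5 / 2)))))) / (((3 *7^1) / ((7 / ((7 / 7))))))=343825 / 2376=144.71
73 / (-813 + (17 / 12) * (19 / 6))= -5256 / 58213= -0.09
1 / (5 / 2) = 2 / 5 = 0.40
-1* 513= -513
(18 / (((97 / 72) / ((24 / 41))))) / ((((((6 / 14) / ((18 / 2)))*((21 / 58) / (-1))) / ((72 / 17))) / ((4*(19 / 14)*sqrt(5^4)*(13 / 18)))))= -188307.94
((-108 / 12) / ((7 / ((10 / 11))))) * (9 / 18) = -0.58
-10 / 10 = -1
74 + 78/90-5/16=17893/240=74.55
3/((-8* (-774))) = 1/2064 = 0.00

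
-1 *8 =-8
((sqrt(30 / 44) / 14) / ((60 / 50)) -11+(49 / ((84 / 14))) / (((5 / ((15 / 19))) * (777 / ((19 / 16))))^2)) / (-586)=23130623 / 1232231424 -5 * sqrt(330) / 1082928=0.02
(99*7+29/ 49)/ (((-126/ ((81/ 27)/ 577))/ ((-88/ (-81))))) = -1495384/ 48092373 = -0.03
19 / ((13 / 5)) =95 / 13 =7.31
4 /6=2 /3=0.67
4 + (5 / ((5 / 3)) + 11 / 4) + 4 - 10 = 15 / 4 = 3.75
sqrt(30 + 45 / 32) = sqrt(2010) / 8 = 5.60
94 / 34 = 47 / 17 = 2.76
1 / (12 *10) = 1 / 120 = 0.01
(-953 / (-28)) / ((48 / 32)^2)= 953 / 63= 15.13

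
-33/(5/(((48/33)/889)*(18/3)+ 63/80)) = -5.26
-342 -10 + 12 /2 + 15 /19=-6559 /19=-345.21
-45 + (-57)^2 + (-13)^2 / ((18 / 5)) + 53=59471 / 18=3303.94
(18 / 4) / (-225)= -1 / 50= -0.02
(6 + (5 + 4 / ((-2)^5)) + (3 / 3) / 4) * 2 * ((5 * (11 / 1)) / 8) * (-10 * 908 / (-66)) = 505075 / 24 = 21044.79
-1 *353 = -353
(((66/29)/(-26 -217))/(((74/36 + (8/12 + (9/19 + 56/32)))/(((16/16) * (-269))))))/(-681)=-449768/601297803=-0.00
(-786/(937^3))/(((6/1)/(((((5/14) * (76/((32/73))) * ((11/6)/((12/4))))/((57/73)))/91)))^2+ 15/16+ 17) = -0.00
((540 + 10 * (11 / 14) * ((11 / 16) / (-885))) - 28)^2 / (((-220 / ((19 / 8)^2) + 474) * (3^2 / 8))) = 37189415025698329 / 69427063040832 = 535.66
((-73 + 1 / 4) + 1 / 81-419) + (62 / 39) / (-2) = -492.53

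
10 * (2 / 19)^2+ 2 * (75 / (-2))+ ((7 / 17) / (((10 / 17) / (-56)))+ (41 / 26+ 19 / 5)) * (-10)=1235862 / 4693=263.34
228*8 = 1824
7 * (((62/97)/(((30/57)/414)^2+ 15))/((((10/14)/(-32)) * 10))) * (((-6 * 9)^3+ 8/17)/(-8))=-1572441793483302/59783299475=-26302.36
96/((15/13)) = 83.20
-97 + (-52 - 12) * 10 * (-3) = 1823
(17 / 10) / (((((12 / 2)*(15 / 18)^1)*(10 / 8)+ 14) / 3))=34 / 135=0.25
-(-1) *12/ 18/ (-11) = -2/ 33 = -0.06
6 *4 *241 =5784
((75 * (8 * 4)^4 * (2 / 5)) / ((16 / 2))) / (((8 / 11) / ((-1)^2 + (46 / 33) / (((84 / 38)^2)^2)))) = 1112890716160 / 194481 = 5722362.16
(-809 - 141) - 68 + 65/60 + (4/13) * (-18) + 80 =-147023/156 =-942.46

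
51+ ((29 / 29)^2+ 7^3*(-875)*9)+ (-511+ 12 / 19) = -51330084 / 19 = -2701583.37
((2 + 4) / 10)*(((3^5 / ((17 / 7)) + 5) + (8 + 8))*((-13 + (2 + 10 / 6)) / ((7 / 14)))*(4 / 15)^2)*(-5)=614656 / 1275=482.08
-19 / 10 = -1.90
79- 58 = 21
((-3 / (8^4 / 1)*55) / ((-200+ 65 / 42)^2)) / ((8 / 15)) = -43659 / 22764658688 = -0.00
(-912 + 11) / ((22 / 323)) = -291023 / 22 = -13228.32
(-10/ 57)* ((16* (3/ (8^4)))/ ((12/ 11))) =-55/ 29184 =-0.00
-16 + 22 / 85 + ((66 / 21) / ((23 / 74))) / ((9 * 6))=-5747096 / 369495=-15.55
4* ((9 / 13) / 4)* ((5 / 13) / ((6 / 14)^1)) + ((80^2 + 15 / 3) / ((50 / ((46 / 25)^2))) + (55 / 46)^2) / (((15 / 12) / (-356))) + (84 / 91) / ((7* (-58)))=-35140686106529231 / 283568796875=-123922.97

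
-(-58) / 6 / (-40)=-29 / 120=-0.24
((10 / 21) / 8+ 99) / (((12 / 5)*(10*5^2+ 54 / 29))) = 1206545 / 7362432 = 0.16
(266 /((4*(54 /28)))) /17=931 /459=2.03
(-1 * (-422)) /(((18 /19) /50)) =200450 /9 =22272.22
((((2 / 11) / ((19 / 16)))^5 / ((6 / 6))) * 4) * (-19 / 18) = -67108864 / 188894946339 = -0.00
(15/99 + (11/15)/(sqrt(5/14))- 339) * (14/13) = -156548/429 + 154 * sqrt(70)/975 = -363.59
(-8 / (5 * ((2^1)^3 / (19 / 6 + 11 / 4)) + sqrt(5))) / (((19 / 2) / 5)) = -545280 / 779741 + 80656 * sqrt(5) / 779741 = -0.47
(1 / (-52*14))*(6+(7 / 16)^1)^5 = -11592740743 / 763363328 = -15.19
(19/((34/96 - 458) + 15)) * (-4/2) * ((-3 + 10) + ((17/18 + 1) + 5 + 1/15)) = 383344/318705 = 1.20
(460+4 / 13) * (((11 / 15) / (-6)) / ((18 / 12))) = -65824 / 1755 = -37.51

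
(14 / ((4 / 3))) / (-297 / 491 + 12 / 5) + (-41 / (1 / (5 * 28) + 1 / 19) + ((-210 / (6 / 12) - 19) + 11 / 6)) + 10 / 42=-1826277431 / 1634997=-1116.99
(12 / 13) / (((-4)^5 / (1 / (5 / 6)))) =-9 / 8320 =-0.00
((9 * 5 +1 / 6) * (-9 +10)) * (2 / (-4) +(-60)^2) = 162577.42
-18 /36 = -1 /2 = -0.50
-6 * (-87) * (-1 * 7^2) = -25578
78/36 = 13/6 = 2.17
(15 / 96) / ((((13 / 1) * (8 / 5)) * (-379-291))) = -5 / 445952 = -0.00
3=3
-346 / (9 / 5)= -1730 / 9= -192.22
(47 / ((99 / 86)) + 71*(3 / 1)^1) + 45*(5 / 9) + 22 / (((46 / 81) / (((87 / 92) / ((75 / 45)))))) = 315072869 / 1047420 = 300.81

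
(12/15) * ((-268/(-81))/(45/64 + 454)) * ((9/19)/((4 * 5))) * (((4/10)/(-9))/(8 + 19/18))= -68608/101391521625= -0.00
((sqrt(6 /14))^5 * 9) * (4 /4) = 1.08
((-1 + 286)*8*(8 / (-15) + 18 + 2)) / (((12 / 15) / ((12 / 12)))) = 55480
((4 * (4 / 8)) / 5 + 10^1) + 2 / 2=57 / 5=11.40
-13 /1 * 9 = -117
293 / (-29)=-293 / 29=-10.10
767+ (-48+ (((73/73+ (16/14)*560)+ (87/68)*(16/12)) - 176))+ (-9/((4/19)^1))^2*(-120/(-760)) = 401001/272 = 1474.27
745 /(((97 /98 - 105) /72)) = -5256720 /10193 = -515.72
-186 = -186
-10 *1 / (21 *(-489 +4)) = 2 / 2037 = 0.00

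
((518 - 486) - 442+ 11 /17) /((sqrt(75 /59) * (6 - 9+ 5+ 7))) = -6959 * sqrt(177) /2295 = -40.34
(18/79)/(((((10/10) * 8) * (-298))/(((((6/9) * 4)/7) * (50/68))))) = -75/2801498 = -0.00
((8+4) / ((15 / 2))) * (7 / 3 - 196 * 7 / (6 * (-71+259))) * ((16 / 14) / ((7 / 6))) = 576 / 329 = 1.75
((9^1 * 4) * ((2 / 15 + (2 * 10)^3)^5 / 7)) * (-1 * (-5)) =99541094676484608038400128 / 118125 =842675933769181866991.75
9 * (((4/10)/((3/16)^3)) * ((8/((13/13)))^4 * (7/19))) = 234881024/285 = 824143.94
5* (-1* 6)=-30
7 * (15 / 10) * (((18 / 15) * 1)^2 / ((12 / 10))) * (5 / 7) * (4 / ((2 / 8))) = 144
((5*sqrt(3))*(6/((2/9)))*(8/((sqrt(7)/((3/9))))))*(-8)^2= 23040*sqrt(21)/7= 15083.22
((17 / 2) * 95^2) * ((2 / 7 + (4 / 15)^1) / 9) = 889865 / 189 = 4708.28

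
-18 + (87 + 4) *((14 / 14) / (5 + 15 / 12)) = -86 / 25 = -3.44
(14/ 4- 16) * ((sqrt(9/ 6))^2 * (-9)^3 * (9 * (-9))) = -4428675/ 4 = -1107168.75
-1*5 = -5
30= 30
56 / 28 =2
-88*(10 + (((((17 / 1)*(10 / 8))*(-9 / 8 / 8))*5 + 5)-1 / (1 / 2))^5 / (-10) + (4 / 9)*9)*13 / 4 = -38200017275362184671 / 5497558138880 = -6948542.66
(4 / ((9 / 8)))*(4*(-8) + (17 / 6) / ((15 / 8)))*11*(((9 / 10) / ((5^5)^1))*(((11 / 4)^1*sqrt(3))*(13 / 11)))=-784784*sqrt(3) / 703125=-1.93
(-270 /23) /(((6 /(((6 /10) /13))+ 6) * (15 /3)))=-27 /1564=-0.02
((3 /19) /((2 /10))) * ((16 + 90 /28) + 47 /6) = 2840 /133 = 21.35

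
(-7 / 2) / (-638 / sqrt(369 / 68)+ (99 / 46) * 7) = 3742767 / 5308321381+ 2577288 * sqrt(697) / 5308321381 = 0.01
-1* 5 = -5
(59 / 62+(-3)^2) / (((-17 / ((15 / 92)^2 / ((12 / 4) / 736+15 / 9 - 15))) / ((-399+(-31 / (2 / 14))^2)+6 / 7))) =136119023100 / 2497132057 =54.51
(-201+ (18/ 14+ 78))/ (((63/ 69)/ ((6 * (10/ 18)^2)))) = -326600/ 1323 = -246.86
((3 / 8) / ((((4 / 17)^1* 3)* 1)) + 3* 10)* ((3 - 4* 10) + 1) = -8793 / 8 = -1099.12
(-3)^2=9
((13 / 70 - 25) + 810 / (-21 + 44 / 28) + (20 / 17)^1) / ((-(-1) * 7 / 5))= -155483 / 3332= -46.66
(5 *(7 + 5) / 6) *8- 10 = 70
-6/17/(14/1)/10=-0.00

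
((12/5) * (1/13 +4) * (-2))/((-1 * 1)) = 1272/65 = 19.57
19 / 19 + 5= 6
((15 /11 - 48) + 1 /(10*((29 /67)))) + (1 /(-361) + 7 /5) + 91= 52963813 /1151590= 45.99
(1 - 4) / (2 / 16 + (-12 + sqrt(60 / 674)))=0.26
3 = 3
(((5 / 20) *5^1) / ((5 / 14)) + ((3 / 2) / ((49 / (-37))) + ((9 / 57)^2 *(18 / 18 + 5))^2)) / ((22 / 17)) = 1.85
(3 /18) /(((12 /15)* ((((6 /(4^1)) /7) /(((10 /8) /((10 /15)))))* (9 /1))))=175 /864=0.20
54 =54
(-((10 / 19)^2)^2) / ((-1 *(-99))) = -10000 / 12901779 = -0.00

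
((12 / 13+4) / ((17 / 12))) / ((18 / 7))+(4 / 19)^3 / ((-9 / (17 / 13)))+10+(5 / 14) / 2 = 4403844923 / 381991428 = 11.53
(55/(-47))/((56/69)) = -3795/2632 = -1.44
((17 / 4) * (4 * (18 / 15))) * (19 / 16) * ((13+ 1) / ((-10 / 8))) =-6783 / 25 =-271.32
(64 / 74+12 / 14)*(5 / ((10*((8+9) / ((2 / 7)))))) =446 / 30821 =0.01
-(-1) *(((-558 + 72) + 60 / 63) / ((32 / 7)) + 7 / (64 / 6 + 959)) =-14814529 / 139632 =-106.10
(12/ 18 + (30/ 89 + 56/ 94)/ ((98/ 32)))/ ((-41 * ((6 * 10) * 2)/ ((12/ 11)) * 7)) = -59723/ 1941242457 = -0.00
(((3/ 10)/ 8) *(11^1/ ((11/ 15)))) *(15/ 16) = 135/ 256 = 0.53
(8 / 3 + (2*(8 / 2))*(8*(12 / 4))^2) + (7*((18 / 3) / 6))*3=13895 / 3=4631.67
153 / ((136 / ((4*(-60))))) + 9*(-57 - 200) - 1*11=-2594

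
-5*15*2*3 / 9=-50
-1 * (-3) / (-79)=-3 / 79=-0.04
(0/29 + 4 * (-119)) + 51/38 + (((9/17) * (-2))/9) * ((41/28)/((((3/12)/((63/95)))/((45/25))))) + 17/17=-474.48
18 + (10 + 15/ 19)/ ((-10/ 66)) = -1011/ 19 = -53.21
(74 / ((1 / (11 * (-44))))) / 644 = -8954 / 161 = -55.61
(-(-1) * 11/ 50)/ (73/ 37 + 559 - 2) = 407/ 1034100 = 0.00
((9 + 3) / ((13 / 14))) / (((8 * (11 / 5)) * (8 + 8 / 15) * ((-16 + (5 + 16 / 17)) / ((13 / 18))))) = -2975 / 481536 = -0.01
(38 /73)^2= 1444 /5329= 0.27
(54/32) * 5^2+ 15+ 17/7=6677/112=59.62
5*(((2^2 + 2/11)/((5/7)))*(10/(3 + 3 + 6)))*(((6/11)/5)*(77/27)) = 2254/297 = 7.59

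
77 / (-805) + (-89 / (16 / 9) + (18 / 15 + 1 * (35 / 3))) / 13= -42437 / 14352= -2.96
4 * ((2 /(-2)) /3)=-4 /3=-1.33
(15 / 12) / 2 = 5 / 8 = 0.62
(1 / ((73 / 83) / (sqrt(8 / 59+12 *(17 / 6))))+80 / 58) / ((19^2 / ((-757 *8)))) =-502648 *sqrt(118826) / 1554827 -242240 / 10469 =-134.58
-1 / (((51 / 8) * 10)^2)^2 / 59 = -256 / 249466786875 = -0.00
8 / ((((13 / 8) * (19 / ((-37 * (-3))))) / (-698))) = -20075.27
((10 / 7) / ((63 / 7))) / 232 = 5 / 7308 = 0.00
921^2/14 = 848241/14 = 60588.64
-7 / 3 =-2.33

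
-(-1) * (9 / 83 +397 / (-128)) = -2.99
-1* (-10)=10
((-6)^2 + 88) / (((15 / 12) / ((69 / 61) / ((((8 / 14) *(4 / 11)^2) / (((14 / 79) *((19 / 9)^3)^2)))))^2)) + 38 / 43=54864573024994319590601024197 / 10027666697837471778240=5471319.97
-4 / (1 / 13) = -52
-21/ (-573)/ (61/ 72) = 504/ 11651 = 0.04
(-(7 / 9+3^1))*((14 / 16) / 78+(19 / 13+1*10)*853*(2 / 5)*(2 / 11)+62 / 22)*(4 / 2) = -416495393 / 77220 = -5393.62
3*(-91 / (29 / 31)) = -8463 / 29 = -291.83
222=222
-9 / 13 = -0.69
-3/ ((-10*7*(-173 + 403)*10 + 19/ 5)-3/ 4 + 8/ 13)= 780/ 41859047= 0.00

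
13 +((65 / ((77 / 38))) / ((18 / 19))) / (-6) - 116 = -451739 / 4158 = -108.64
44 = 44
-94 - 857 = -951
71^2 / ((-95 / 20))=-20164 / 19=-1061.26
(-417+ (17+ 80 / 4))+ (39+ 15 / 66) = -7497 / 22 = -340.77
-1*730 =-730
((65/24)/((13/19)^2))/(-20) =-0.29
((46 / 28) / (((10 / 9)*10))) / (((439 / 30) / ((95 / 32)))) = 11799 / 393344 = 0.03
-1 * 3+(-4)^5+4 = -1023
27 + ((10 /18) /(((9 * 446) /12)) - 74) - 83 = -130.00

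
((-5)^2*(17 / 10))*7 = 595 / 2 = 297.50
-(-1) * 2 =2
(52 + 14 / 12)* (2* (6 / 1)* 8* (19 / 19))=5104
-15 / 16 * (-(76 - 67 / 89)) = 100455 / 1424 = 70.54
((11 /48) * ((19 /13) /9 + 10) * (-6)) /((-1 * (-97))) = -13079 /90792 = -0.14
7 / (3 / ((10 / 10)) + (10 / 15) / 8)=2.27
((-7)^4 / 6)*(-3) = -2401 / 2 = -1200.50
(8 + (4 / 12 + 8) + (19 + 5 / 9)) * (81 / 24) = 969 / 8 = 121.12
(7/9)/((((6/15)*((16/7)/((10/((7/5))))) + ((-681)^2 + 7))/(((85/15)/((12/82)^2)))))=25004875/56347827552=0.00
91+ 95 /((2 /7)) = 847 /2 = 423.50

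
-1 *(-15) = 15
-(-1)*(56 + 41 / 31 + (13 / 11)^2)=220256 / 3751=58.72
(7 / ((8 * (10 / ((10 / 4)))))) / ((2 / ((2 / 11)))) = 7 / 352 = 0.02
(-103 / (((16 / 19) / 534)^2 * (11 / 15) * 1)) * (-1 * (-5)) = -198805416525 / 704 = -282394057.56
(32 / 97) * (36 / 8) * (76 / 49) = 10944 / 4753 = 2.30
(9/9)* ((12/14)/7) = 6/49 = 0.12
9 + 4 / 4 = 10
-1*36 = -36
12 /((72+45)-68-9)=3 /10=0.30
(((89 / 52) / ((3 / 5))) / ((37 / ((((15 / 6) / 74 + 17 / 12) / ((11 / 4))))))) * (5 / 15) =71645 / 5285709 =0.01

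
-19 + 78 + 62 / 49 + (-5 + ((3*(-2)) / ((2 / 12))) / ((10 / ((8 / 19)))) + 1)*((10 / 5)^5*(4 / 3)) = -2444923 / 13965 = -175.08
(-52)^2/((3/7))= 18928/3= 6309.33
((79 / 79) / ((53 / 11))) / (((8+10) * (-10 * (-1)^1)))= 11 / 9540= 0.00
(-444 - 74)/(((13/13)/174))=-90132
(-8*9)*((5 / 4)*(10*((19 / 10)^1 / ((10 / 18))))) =-3078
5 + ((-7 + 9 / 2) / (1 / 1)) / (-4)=45 / 8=5.62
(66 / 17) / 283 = 66 / 4811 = 0.01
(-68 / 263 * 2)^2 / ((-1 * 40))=-2312 / 345845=-0.01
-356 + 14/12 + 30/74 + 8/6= -26129/74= -353.09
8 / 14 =4 / 7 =0.57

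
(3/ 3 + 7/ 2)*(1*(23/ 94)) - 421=-78941/ 188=-419.90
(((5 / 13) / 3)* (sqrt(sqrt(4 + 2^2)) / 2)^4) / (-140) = -1 / 2184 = -0.00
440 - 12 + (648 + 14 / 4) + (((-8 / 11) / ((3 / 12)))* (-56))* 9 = 56005 / 22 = 2545.68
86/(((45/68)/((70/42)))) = 5848/27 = 216.59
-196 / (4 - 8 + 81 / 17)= -3332 / 13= -256.31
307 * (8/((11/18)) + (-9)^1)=13815/11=1255.91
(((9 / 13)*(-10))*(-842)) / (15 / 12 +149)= 303120 / 7813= 38.80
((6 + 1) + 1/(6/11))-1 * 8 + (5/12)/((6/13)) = 1.74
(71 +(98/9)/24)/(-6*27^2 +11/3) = -7717/471996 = -0.02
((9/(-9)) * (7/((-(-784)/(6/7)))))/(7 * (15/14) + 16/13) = -39/44492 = -0.00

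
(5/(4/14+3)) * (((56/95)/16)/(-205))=-49/179170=-0.00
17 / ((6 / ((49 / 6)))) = 23.14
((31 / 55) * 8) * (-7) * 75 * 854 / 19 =-106402.68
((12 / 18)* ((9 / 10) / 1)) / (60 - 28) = 3 / 160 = 0.02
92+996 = 1088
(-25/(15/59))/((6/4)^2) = -1180/27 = -43.70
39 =39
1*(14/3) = 14/3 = 4.67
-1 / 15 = -0.07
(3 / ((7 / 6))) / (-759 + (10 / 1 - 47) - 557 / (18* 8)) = -2592 / 806267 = -0.00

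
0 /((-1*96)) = 0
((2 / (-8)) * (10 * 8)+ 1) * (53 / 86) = -1007 / 86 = -11.71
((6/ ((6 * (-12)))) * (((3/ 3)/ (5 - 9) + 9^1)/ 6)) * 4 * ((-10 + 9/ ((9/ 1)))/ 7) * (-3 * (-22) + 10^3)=2665/ 4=666.25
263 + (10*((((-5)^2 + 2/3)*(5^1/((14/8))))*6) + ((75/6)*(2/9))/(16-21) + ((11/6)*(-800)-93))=27925/9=3102.78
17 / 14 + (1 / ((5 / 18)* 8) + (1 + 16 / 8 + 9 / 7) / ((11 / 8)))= 7363 / 1540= 4.78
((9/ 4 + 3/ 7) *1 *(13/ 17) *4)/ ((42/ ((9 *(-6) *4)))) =-35100/ 833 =-42.14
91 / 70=13 / 10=1.30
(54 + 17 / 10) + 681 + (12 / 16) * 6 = 3706 / 5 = 741.20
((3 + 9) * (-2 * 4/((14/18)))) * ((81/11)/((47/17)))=-1189728/3619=-328.74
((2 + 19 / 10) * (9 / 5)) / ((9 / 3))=117 / 50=2.34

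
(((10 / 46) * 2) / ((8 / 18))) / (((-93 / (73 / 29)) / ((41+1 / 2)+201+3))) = -6.50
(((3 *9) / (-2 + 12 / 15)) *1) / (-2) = 45 / 4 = 11.25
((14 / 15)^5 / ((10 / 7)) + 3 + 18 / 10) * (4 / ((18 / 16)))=643436288 / 34171875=18.83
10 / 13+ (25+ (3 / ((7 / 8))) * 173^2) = 9340193 / 91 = 102639.48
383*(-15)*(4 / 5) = -4596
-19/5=-3.80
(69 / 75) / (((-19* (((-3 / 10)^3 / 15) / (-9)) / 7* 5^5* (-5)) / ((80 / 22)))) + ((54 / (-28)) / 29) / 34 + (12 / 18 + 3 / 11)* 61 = 62420082623 / 1081888500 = 57.70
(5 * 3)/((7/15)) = 225/7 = 32.14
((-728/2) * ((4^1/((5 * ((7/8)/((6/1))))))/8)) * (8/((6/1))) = -1664/5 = -332.80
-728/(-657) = 1.11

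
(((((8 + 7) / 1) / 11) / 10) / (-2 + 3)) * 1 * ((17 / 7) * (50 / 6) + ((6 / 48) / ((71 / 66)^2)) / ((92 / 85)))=396150065 / 142841776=2.77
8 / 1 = 8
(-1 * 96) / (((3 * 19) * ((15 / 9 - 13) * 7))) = 48 / 2261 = 0.02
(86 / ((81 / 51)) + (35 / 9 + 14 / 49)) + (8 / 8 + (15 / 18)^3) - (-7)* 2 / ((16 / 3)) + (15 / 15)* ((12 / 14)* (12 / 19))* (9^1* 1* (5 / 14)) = 3230935 / 50274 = 64.27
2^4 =16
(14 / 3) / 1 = 4.67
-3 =-3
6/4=3/2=1.50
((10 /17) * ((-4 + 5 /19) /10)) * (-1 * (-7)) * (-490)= 243530 /323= 753.96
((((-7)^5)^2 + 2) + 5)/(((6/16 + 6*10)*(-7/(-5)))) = 1614144320/483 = 3341913.71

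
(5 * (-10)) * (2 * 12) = -1200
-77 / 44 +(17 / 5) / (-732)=-3211 / 1830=-1.75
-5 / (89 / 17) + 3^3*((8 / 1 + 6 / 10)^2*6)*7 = 186610049 / 2225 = 83869.68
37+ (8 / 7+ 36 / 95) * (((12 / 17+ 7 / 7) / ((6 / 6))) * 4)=535677 / 11305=47.38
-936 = -936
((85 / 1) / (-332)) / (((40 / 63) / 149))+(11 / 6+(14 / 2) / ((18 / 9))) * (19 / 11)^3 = -345718883 / 10605408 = -32.60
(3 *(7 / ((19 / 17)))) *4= 1428 / 19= 75.16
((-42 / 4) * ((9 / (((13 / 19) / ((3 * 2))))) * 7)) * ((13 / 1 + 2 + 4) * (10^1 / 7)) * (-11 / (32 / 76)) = 213897915 / 52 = 4113421.44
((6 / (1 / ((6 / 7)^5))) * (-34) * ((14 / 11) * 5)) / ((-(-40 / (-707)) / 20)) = 801083520 / 3773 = 212320.04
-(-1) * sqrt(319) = 17.86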